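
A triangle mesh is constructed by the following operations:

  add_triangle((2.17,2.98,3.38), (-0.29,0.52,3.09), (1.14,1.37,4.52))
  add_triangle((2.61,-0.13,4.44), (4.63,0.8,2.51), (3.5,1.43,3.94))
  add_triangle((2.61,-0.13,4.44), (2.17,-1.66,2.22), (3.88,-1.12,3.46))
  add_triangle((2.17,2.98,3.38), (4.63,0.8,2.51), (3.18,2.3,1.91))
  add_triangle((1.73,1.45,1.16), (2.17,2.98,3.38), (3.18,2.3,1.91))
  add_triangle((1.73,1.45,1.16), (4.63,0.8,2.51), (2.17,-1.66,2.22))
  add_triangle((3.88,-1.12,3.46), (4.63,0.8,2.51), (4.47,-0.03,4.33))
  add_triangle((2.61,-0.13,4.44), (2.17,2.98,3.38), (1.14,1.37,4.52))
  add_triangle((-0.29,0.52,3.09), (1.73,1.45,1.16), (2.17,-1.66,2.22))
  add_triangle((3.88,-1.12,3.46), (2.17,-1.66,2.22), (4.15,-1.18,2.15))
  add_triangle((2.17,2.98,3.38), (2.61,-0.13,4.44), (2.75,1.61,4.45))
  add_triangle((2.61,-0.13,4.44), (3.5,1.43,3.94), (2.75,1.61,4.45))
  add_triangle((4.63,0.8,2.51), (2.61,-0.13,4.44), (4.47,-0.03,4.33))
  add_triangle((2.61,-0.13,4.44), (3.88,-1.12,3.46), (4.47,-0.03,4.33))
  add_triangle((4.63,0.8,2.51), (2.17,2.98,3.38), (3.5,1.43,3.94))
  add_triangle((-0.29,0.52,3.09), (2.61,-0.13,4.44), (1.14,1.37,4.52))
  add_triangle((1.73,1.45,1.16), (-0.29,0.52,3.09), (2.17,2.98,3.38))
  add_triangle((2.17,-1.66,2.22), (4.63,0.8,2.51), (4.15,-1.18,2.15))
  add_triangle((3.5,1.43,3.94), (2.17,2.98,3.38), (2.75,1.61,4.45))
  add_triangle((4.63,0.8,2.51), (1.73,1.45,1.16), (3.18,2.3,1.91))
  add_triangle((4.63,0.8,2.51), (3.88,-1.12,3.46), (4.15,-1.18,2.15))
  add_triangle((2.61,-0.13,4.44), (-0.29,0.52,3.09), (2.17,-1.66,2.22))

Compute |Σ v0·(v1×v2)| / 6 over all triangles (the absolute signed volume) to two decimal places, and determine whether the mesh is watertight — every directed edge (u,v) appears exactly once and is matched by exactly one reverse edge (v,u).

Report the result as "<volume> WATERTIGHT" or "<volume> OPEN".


Per-triangle v0·(v1×v2)/6:
  t1: +1.1619
  t2: +2.8421
  t3: +1.5269
  t4: +2.6027
  t5: +0.1283
  t6: -1.2758
  t7: +1.7944
  t8: +3.6600
  t9: -3.4628
  t10: +1.0332
  t11: +0.0698
  t12: +1.3713
  t13: +1.0182
  t14: +1.5831
  t15: +2.7028
  t16: +1.6565
  t17: -0.6762
  t18: -1.6844
  t19: +1.3879
  t20: -0.1348
  t21: +2.1238
  t22: +2.0954
Σ = +21.5242 → |volume| = 21.52

Directed edges: 66 total, each appears once with its reverse present → watertight.

21.52 WATERTIGHT


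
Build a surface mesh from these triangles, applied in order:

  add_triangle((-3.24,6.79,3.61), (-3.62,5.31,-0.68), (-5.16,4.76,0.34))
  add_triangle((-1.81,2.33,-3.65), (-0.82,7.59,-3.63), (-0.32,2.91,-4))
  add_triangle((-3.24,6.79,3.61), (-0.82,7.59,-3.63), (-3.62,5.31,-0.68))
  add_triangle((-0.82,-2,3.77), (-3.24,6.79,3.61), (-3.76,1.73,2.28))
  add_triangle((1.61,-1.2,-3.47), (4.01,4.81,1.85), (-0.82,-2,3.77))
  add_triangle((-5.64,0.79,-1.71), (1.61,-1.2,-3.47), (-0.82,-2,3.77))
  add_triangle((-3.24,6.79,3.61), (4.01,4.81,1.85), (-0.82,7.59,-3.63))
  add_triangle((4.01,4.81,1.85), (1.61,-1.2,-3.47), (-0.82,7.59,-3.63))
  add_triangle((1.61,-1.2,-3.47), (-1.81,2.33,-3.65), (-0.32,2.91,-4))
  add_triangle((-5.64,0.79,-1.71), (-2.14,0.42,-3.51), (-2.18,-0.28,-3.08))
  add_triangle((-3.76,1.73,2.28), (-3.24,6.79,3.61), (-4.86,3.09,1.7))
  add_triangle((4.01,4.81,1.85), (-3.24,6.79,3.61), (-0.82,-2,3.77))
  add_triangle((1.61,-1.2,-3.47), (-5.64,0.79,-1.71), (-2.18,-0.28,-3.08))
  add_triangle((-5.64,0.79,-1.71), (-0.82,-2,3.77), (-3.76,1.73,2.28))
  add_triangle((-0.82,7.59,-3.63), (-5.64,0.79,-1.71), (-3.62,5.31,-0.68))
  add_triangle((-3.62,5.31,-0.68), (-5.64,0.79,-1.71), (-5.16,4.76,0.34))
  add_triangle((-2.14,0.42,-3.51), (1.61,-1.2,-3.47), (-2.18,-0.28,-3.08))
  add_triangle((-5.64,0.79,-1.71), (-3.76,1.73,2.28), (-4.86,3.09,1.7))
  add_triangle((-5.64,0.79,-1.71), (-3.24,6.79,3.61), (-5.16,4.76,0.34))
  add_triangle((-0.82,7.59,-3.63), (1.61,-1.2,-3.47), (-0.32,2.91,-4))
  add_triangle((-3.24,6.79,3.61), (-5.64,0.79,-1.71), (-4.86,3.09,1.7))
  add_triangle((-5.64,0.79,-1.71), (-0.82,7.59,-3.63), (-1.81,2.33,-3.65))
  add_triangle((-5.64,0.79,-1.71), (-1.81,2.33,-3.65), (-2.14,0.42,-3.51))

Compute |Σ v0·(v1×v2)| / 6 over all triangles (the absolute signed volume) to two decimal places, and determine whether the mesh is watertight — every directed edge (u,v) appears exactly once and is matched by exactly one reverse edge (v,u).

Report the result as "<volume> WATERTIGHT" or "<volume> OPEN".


Per-triangle v0·(v1×v2)/6:
  t1: +8.7588
  t2: +5.1234
  t3: +20.5296
  t4: +13.3196
  t5: +11.5428
  t6: +11.5498
  t7: +52.4525
  t8: +30.9440
  t9: +4.1786
  t10: +1.8477
  t11: +5.0216
  t12: +33.0674
  t13: +0.0380
  t14: +11.3444
  t15: +18.2001
  t16: +7.0136
  t17: +1.6990
  t18: +4.1556
  t19: +6.0849
  t20: +4.9131
  t21: +8.5012
  t22: +15.1911
  t23: +5.2341
Σ = +280.7111 → |volume| = 280.71

Directed edges: 69 total; 3 unmatched, e.g. (1.61,-1.2,-3.47)→(-1.81,2.33,-3.65) → open.

280.71 OPEN


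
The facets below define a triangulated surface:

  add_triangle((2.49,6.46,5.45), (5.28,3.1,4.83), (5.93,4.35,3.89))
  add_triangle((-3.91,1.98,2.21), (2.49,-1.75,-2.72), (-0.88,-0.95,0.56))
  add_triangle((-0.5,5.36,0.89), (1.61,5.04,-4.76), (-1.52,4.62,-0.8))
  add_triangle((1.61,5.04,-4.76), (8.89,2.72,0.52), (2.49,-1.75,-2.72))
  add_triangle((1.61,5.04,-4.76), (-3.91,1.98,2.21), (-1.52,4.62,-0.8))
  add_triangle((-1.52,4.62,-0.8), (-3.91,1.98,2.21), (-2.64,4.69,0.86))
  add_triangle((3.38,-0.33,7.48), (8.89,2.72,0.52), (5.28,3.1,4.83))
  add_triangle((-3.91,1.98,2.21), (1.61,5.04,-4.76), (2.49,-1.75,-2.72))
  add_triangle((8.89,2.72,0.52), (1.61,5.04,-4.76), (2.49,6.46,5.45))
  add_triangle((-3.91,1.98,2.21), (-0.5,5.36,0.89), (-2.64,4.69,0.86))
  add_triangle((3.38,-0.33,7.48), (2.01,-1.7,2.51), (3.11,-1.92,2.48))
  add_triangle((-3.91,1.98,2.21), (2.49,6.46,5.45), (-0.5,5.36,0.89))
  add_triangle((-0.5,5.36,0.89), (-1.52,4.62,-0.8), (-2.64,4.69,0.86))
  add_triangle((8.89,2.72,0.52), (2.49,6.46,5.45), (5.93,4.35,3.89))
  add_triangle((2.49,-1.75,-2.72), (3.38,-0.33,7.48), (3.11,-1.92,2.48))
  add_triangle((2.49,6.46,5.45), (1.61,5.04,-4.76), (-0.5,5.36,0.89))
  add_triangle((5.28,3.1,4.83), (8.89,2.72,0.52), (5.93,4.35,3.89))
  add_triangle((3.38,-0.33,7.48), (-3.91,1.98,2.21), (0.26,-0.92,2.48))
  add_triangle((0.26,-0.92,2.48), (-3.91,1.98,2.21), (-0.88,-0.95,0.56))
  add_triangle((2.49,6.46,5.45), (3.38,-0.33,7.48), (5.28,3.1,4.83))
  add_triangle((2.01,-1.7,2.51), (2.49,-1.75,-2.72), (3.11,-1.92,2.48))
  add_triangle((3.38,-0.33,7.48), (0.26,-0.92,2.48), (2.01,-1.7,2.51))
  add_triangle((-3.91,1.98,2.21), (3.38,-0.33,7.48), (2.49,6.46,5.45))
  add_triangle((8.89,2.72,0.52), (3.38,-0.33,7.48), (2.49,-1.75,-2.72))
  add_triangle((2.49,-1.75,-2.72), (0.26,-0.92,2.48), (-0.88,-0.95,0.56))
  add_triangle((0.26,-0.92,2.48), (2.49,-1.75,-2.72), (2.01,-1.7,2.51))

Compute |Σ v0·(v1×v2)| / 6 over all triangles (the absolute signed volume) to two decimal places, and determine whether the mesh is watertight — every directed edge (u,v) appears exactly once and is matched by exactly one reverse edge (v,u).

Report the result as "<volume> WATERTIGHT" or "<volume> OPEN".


360.57 WATERTIGHT

Per-triangle v0·(v1×v2)/6:
  t1: +9.1737
  t2: +1.2138
  t3: +8.3571
  t4: +37.3738
  t5: +3.3293
  t6: +2.0392
  t7: +25.1561
  t8: +6.2356
  t9: +76.7220
  t10: +3.4311
  t11: +1.9646
  t12: +19.7649
  t13: +3.1625
  t14: +9.9855
  t15: +3.7570
  t16: +23.5969
  t17: +9.1925
  t18: +7.1894
  t19: +2.3570
  t20: +25.7610
  t21: +1.2198
  t22: +2.5902
  t23: +41.0736
  t24: +32.8947
  t25: +1.9219
  t26: +1.1102
Σ = +360.5735 → |volume| = 360.57

Directed edges: 78 total, each appears once with its reverse present → watertight.


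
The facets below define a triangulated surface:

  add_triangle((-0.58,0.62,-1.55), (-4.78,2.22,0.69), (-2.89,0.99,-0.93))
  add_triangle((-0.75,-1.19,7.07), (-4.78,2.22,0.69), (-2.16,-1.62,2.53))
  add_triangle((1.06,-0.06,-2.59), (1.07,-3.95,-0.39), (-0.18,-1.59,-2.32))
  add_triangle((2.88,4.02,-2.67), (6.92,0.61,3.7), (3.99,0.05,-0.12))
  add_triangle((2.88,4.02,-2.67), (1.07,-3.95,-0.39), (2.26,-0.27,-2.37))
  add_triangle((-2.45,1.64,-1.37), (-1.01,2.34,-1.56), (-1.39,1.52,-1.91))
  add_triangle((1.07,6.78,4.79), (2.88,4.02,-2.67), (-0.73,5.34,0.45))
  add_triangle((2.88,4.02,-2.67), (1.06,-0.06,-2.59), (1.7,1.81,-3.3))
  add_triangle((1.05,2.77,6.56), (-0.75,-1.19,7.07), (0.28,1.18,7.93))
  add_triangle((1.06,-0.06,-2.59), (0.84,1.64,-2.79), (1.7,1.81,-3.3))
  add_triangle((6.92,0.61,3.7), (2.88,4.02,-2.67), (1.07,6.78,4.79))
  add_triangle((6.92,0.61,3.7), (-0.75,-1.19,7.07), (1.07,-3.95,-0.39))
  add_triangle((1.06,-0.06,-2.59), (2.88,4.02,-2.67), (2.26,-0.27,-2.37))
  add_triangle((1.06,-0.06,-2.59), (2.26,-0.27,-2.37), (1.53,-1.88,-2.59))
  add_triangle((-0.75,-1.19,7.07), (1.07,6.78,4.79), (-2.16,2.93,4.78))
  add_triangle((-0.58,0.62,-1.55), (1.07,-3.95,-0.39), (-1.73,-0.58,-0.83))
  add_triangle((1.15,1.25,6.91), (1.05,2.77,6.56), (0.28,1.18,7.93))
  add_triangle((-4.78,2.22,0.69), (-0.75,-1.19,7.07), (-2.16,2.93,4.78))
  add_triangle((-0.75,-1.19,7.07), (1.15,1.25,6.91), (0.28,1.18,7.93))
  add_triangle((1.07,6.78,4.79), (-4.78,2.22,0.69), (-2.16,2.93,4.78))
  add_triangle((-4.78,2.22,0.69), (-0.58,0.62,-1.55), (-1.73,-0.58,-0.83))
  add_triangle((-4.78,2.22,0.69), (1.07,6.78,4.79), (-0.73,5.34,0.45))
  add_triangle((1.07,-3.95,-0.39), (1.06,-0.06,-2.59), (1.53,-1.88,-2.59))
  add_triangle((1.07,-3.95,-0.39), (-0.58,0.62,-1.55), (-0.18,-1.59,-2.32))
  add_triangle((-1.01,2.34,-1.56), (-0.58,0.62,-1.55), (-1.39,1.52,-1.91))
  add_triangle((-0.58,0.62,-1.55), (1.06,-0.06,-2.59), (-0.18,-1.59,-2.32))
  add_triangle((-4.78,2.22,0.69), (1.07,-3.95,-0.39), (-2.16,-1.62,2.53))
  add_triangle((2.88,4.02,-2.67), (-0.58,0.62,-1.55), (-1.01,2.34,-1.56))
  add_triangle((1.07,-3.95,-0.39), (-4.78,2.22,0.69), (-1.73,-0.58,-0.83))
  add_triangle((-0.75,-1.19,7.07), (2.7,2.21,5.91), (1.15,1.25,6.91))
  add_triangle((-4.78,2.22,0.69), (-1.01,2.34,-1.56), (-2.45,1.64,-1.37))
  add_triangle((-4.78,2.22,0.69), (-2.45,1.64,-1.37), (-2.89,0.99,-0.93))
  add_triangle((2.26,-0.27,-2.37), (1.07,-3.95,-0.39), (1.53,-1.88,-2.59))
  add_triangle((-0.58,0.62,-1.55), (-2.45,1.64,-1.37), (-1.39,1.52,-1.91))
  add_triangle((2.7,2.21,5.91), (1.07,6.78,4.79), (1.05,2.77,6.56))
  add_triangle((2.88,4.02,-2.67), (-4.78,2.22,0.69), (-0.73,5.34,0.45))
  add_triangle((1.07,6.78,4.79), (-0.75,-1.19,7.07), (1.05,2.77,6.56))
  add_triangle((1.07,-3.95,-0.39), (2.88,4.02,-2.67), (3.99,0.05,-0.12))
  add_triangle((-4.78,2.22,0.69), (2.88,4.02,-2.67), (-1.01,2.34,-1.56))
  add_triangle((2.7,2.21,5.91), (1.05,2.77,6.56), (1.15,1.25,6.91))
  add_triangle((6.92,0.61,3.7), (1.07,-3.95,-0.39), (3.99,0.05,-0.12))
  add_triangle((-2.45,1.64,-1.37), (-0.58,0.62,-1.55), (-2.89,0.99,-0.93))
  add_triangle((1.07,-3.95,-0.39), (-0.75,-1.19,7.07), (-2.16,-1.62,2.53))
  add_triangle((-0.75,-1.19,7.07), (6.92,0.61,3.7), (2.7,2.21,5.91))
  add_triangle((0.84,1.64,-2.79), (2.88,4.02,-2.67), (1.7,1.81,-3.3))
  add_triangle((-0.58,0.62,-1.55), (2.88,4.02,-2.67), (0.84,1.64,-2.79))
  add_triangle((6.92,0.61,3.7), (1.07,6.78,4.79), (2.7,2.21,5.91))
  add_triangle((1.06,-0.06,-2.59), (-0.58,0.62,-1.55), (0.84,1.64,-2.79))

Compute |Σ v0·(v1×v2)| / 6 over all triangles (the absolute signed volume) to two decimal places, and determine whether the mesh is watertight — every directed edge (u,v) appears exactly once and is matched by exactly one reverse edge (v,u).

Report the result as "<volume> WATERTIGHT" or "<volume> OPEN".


Per-triangle v0·(v1×v2)/6:
  t1: -0.8347
  t2: +11.8302
  t3: +2.5252
  t4: +11.2528
  t5: +1.7075
  t6: +0.5300
  t7: +18.2238
  t8: +0.8397
  t9: -0.0550
  t10: +0.5029
  t11: +50.7825
  t12: +36.0953
  t13: +2.4390
  t14: +0.9699
  t15: +21.7204
  t16: +1.7921
  t17: +1.9082
  t18: +16.1624
  t19: +2.3917
  t20: +18.3136
  t21: +2.1022
  t22: +17.7013
  t23: +0.0843
  t24: -0.0610
  t25: +0.2161
  t26: +1.1251
  t27: +6.5944
  t28: +2.0447
  t29: +2.7107
  t30: +2.3490
  t31: +1.8867
  t32: +1.0226
  t33: +1.8869
  t34: +0.1879
  t35: +9.2182
  t36: +10.4522
  t37: +8.4025
  t38: +7.7569
  t39: +3.9207
  t40: +3.1847
  t41: +10.1760
  t42: +0.4078
  t43: +10.3981
  t44: +22.7812
  t45: +0.9303
  t46: +0.9116
  t47: +24.8462
  t48: +0.8081
Σ = +353.1426 → |volume| = 353.14

Directed edges: 144 total, each appears once with its reverse present → watertight.

353.14 WATERTIGHT


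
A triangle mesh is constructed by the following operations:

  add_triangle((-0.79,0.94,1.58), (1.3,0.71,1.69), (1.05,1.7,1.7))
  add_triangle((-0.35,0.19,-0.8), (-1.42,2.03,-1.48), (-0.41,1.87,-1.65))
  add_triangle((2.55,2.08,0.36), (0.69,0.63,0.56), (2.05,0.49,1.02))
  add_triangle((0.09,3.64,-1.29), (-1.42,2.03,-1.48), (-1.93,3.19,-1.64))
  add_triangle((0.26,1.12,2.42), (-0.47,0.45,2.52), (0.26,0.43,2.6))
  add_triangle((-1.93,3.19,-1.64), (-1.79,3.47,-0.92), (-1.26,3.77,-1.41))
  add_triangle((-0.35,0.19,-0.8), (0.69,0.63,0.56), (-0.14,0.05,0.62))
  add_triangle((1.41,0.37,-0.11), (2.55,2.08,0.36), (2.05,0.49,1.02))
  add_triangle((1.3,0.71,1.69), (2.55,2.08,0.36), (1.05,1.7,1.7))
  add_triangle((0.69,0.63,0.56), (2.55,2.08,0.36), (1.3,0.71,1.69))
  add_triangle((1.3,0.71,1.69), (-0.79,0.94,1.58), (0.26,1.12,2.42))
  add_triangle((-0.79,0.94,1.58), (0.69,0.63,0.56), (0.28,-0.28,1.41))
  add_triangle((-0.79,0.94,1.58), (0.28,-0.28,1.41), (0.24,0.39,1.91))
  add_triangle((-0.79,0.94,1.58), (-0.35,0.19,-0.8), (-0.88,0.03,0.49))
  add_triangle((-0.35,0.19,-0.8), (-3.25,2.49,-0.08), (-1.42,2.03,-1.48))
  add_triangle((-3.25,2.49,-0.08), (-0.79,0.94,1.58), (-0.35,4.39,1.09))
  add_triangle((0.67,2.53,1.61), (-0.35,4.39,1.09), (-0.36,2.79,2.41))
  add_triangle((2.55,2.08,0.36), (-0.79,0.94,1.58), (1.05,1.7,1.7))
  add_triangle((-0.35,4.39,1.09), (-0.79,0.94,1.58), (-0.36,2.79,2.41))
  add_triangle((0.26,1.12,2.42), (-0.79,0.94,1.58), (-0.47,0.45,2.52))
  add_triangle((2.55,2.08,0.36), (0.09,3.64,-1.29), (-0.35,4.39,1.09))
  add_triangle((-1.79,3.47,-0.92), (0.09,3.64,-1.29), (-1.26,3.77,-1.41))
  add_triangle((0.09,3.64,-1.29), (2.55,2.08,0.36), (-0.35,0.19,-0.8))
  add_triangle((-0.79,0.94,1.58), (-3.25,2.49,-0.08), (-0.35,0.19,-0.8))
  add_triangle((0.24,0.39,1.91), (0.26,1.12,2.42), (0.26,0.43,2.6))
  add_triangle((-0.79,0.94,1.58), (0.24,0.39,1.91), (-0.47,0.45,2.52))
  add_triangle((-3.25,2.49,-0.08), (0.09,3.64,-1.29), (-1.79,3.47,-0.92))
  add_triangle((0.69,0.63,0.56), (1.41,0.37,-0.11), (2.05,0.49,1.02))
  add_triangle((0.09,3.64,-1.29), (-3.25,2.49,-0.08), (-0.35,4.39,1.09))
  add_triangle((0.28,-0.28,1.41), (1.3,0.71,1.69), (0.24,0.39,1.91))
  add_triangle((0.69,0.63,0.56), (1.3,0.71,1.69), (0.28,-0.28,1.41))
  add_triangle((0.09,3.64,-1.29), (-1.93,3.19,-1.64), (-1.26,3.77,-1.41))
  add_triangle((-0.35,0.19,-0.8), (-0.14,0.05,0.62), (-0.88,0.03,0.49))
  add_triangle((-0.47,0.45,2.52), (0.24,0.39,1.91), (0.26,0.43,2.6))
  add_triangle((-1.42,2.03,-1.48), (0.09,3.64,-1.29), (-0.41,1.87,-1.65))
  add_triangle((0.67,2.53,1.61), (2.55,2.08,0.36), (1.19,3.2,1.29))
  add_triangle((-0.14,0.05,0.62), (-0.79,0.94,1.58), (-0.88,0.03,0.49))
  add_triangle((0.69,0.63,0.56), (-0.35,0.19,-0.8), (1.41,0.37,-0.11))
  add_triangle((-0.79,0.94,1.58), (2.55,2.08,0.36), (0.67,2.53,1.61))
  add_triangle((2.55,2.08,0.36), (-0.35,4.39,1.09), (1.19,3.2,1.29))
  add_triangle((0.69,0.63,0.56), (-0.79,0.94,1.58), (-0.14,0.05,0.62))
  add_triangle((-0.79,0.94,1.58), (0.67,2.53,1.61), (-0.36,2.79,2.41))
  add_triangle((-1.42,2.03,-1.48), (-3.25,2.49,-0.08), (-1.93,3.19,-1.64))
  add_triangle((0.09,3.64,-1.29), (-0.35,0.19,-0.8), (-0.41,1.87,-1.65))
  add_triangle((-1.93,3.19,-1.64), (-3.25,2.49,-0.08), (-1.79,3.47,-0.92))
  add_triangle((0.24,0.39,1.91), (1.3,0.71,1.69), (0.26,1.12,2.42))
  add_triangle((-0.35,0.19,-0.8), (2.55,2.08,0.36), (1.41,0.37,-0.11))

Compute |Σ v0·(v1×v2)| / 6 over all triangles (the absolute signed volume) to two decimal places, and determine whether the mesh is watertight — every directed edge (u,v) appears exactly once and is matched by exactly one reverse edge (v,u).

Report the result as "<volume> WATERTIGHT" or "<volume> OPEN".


25.68 OPEN

Per-triangle v0·(v1×v2)/6:
  t1: +0.5368
  t2: +0.2220
  t3: +0.2533
  t4: +0.4725
  t5: +0.2255
  t6: +0.3821
  t7: -0.0535
  t8: +0.3975
  t9: +0.7712
  t10: -0.1119
  t11: +0.0662
  t12: -0.3628
  t13: +0.1585
  t14: +0.1630
  t15: +0.4650
  t16: +3.3718
  t17: +1.1941
  t18: +0.4385
  t19: +0.7629
  t20: +0.3396
  t21: +4.3157
  t22: +0.3384
  t23: +0.8745
  t24: -0.0758
  t25: +0.0147
  t26: -0.1749
  t27: +0.2909
  t28: -0.1314
  t29: +5.0922
  t30: +0.2086
  t31: -0.0258
  t32: +0.3282
  t33: -0.0208
  t34: -0.0239
  t35: +0.6701
  t36: +0.4900
  t37: +0.0650
  t38: -0.1279
  t39: +0.4055
  t40: +1.1500
  t41: +0.0947
  t42: +0.1769
  t43: +0.5269
  t44: -0.0097
  t45: +0.9983
  t46: +0.2218
  t47: +0.3113
Σ = +25.6758 → |volume| = 25.68

Directed edges: 141 total; 3 unmatched, e.g. (0.67,2.53,1.61)→(-0.35,4.39,1.09) → open.


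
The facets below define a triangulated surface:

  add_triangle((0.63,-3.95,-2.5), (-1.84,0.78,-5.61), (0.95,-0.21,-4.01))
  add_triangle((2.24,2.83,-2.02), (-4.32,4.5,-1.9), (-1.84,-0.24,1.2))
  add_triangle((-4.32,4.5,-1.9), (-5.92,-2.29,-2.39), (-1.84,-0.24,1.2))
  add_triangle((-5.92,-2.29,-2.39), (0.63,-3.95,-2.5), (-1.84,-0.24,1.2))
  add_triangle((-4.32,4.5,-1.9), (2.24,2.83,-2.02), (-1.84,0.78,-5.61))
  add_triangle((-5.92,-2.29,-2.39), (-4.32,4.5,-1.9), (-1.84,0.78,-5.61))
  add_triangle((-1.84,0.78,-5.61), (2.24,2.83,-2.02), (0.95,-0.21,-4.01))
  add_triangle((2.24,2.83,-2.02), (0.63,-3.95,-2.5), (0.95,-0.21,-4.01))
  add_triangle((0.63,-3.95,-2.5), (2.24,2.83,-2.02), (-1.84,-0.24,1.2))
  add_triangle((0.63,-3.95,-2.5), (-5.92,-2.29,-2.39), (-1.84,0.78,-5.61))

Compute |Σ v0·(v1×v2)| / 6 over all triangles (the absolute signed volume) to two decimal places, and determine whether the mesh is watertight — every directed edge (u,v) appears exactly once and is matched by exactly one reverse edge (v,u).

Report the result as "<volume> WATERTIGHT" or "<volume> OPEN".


Per-triangle v0·(v1×v2)/6:
  t1: +8.0617
  t2: +2.8032
  t3: +11.9021
  t4: +6.7570
  t5: +20.3067
  t6: +29.4056
  t7: +7.4820
  t8: +4.5700
  t9: -2.3173
  t10: +24.1933
Σ = +113.1643 → |volume| = 113.16

Directed edges: 30 total, each appears once with its reverse present → watertight.

113.16 WATERTIGHT


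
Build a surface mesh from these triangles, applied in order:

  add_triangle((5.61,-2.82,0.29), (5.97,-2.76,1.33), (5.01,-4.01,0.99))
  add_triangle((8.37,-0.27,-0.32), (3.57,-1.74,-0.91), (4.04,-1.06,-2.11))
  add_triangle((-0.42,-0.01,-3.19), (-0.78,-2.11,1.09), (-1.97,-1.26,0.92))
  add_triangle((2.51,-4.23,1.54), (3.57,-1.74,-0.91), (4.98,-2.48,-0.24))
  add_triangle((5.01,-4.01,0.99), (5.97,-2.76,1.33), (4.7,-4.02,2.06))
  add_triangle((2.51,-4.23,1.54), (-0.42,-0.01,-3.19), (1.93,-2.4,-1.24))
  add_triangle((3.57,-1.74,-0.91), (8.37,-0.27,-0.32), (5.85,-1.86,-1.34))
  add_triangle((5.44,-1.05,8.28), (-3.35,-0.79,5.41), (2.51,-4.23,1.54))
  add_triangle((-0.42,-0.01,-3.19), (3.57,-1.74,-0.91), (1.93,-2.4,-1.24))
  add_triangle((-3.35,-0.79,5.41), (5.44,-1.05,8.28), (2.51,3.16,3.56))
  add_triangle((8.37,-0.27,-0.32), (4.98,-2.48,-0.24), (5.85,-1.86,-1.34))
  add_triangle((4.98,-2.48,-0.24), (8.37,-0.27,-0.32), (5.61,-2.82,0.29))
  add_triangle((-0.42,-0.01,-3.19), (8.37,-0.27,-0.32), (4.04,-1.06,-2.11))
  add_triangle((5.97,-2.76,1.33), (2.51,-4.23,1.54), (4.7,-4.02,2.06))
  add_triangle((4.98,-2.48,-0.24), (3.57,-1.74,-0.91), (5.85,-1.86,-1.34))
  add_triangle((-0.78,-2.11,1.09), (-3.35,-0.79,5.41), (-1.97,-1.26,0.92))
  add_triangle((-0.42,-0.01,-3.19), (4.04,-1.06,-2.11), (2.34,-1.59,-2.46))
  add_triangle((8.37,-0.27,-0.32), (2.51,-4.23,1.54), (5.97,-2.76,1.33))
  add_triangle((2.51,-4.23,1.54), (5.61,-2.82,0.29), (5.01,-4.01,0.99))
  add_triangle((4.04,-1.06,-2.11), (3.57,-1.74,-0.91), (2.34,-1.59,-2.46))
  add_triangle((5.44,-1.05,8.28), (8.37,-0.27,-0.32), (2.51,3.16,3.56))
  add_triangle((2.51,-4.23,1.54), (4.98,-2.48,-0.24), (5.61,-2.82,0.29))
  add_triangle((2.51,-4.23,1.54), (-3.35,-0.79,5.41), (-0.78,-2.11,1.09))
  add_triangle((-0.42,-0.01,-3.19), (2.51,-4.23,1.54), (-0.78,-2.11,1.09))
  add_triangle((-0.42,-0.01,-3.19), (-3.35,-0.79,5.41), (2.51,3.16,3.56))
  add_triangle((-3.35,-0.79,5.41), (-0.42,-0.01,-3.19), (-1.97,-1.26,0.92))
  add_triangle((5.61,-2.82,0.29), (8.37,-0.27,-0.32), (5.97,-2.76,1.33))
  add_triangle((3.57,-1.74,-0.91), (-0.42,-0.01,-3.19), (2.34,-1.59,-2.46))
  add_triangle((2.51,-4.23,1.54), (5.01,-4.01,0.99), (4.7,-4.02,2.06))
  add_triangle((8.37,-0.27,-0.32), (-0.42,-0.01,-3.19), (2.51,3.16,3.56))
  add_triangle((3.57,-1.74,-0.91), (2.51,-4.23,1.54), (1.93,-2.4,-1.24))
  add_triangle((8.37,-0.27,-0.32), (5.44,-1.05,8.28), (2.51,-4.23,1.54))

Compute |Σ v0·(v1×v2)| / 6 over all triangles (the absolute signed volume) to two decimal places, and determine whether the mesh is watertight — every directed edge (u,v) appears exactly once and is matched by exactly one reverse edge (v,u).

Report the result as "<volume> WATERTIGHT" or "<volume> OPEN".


231.72 WATERTIGHT

Per-triangle v0·(v1×v2)/6:
  t1: +1.5892
  t2: +3.4294
  t3: +1.7296
  t4: +1.7731
  t5: +1.9390
  t6: +1.7737
  t7: -0.7270
  t8: +38.6579
  t9: +2.7673
  t10: +34.3856
  t11: +3.4963
  t12: +1.8149
  t13: +4.0937
  t14: -1.2911
  t15: +0.6119
  t16: +2.3565
  t17: +2.1404
  t18: -3.1597
  t19: +0.0620
  t20: +1.2969
  t21: +42.8355
  t22: +1.3498
  t23: +6.4718
  t24: +4.6718
  t25: +5.9250
  t26: +1.8304
  t27: +3.9298
  t28: -0.6437
  t29: +1.8729
  t30: +14.3750
  t31: +3.2309
  t32: +47.1318
Σ = +231.7207 → |volume| = 231.72

Directed edges: 96 total, each appears once with its reverse present → watertight.


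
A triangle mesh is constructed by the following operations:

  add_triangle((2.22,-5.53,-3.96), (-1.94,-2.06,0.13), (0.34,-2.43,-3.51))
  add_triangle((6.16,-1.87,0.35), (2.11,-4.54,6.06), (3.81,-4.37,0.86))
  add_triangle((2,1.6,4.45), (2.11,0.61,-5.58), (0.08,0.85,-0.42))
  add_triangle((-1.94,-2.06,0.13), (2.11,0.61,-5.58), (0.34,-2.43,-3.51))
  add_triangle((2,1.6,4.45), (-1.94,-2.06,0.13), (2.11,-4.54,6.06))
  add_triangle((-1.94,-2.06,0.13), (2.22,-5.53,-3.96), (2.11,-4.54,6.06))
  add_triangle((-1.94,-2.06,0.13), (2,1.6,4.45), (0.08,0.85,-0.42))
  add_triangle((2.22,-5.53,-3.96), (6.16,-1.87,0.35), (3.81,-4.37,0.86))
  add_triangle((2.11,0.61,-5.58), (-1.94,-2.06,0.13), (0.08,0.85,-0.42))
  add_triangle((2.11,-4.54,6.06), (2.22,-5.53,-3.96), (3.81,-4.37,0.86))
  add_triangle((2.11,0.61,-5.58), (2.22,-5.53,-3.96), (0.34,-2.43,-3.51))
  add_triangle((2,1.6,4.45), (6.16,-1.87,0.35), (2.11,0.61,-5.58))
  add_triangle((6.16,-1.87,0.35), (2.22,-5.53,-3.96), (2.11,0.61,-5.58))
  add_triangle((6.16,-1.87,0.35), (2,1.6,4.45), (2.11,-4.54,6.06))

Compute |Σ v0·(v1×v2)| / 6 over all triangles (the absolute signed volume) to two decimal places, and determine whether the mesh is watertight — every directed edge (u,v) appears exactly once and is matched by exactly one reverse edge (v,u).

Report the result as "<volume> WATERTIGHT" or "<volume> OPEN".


Per-triangle v0·(v1×v2)/6:
  t1: +5.4538
  t2: +17.0206
  t3: +2.9069
  t4: +3.0695
  t5: +8.9998
  t6: +24.1706
  t7: +1.0637
  t8: +16.6888
  t9: +1.5639
  t10: +16.5844
  t11: +7.3657
  t12: +18.4833
  t13: +33.6633
  t14: +30.8207
Σ = +187.8550 → |volume| = 187.86

Directed edges: 42 total, each appears once with its reverse present → watertight.

187.86 WATERTIGHT


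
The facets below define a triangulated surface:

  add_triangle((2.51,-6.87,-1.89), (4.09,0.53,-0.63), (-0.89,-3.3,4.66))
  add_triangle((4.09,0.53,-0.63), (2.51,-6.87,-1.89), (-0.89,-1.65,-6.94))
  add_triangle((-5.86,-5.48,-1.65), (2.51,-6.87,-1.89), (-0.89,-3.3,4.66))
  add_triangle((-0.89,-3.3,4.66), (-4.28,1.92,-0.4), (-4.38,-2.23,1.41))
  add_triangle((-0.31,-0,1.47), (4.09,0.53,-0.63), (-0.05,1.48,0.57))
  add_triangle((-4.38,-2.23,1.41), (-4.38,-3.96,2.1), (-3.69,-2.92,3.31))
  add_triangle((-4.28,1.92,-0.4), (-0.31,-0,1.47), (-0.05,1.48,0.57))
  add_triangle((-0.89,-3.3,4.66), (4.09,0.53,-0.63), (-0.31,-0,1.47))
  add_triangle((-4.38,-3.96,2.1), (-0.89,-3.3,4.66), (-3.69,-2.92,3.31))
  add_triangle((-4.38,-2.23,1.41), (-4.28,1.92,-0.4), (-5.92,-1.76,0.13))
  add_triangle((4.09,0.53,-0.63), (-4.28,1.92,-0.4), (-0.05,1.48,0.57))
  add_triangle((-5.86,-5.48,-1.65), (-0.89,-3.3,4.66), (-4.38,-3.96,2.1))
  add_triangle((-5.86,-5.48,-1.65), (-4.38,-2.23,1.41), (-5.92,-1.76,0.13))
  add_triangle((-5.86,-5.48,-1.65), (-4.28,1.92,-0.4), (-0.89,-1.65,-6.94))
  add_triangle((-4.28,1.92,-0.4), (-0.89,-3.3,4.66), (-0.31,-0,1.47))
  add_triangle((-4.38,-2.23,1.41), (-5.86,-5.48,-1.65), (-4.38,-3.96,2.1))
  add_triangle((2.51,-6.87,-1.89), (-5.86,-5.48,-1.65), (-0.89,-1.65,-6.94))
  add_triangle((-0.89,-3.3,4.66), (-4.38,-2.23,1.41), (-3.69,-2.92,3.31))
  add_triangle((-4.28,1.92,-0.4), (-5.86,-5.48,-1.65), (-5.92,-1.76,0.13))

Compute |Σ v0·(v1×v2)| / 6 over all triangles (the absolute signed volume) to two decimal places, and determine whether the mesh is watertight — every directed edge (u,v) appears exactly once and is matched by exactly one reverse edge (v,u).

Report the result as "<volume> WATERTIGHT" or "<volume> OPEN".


Per-triangle v0·(v1×v2)/6:
  t1: +25.4475
  t2: +33.1387
  t3: +50.4645
  t4: +9.3923
  t5: +1.4257
  t6: +2.1555
  t7: +1.6155
  t8: +3.2114
  t9: +4.0928
  t10: +3.6861
  t11: +2.0219
  t12: +8.6858
  t13: +6.4737
  t14: +38.0503
  t15: +3.4850
  t16: +5.7236
  t17: +58.1453
  t18: -1.0857
  t19: +7.4244
Σ = +263.5544 → |volume| = 263.55

Directed edges: 57 total; 3 unmatched, e.g. (-0.89,-1.65,-6.94)→(4.09,0.53,-0.63) → open.

263.55 OPEN


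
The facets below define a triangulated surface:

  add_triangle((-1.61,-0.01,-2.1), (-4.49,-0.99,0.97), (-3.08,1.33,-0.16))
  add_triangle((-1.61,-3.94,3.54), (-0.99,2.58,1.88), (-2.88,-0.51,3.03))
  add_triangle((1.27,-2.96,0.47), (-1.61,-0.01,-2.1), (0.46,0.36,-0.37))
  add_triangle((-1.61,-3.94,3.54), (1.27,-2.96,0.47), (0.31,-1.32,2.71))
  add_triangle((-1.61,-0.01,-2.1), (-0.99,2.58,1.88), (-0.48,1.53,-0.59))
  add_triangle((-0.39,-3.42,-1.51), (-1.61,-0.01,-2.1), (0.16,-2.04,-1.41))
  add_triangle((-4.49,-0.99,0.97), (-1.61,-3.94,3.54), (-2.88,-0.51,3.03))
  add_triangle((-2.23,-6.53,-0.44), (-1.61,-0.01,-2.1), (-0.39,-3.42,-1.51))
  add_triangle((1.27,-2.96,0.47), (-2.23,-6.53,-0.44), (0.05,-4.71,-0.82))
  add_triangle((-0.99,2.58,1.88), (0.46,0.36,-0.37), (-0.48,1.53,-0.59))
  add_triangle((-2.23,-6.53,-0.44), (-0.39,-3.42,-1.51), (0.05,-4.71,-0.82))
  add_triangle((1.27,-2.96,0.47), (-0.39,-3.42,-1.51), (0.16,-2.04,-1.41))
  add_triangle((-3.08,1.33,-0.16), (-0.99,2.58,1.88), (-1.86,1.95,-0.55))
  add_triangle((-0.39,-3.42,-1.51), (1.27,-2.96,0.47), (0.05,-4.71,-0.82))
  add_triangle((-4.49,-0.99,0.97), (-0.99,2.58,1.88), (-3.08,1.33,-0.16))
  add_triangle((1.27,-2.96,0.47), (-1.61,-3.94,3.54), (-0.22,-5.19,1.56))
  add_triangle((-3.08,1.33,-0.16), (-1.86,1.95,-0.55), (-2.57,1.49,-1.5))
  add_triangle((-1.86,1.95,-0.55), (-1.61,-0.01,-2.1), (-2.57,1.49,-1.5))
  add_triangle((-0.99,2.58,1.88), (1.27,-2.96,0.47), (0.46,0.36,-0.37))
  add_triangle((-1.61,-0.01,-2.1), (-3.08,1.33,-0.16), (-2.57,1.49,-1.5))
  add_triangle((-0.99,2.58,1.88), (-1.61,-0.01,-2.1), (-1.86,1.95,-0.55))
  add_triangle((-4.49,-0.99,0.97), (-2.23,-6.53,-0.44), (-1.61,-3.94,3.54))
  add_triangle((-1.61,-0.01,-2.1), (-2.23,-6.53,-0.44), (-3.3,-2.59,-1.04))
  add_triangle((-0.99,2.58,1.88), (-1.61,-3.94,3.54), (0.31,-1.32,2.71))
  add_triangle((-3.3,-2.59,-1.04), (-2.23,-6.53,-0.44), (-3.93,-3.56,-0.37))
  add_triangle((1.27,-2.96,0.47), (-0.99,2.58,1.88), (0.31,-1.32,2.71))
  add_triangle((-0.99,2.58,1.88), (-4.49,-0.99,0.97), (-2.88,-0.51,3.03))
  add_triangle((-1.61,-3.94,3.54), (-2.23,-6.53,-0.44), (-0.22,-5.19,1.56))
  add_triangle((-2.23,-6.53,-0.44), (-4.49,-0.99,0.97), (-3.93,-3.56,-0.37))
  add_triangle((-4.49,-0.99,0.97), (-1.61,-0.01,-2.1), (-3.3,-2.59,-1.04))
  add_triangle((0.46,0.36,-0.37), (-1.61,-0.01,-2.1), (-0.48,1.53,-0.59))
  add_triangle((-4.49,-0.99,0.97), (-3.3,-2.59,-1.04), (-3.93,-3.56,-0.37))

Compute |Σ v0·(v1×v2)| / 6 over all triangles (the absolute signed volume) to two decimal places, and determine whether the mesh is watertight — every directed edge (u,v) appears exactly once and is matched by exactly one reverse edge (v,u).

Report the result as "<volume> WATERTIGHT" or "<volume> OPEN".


Per-triangle v0·(v1×v2)/6:
  t1: +3.4672
  t2: +3.9125
  t3: +0.8862
  t4: +3.7027
  t5: +1.2795
  t6: +0.9360
  t7: +6.7583
  t8: +4.0147
  t9: +2.4560
  t10: +0.4094
  t11: +1.8840
  t12: +0.8643
  t13: +1.6380
  t14: +0.5595
  t15: +4.2334
  t16: +2.3197
  t17: +0.7160
  t18: +0.2168
  t19: +0.7121
  t20: +0.8883
  t21: -0.3673
  t22: +16.8973
  t23: +4.0056
  t24: +4.3874
  t25: +2.2146
  t26: +0.4338
  t27: +4.8862
  t28: +6.9791
  t29: +3.6504
  t30: +3.8640
  t31: +0.4025
  t32: +1.8343
Σ = +91.0424 → |volume| = 91.04

Directed edges: 96 total; 6 unmatched, e.g. (1.27,-2.96,0.47)→(-1.61,-0.01,-2.1) → open.

91.04 OPEN


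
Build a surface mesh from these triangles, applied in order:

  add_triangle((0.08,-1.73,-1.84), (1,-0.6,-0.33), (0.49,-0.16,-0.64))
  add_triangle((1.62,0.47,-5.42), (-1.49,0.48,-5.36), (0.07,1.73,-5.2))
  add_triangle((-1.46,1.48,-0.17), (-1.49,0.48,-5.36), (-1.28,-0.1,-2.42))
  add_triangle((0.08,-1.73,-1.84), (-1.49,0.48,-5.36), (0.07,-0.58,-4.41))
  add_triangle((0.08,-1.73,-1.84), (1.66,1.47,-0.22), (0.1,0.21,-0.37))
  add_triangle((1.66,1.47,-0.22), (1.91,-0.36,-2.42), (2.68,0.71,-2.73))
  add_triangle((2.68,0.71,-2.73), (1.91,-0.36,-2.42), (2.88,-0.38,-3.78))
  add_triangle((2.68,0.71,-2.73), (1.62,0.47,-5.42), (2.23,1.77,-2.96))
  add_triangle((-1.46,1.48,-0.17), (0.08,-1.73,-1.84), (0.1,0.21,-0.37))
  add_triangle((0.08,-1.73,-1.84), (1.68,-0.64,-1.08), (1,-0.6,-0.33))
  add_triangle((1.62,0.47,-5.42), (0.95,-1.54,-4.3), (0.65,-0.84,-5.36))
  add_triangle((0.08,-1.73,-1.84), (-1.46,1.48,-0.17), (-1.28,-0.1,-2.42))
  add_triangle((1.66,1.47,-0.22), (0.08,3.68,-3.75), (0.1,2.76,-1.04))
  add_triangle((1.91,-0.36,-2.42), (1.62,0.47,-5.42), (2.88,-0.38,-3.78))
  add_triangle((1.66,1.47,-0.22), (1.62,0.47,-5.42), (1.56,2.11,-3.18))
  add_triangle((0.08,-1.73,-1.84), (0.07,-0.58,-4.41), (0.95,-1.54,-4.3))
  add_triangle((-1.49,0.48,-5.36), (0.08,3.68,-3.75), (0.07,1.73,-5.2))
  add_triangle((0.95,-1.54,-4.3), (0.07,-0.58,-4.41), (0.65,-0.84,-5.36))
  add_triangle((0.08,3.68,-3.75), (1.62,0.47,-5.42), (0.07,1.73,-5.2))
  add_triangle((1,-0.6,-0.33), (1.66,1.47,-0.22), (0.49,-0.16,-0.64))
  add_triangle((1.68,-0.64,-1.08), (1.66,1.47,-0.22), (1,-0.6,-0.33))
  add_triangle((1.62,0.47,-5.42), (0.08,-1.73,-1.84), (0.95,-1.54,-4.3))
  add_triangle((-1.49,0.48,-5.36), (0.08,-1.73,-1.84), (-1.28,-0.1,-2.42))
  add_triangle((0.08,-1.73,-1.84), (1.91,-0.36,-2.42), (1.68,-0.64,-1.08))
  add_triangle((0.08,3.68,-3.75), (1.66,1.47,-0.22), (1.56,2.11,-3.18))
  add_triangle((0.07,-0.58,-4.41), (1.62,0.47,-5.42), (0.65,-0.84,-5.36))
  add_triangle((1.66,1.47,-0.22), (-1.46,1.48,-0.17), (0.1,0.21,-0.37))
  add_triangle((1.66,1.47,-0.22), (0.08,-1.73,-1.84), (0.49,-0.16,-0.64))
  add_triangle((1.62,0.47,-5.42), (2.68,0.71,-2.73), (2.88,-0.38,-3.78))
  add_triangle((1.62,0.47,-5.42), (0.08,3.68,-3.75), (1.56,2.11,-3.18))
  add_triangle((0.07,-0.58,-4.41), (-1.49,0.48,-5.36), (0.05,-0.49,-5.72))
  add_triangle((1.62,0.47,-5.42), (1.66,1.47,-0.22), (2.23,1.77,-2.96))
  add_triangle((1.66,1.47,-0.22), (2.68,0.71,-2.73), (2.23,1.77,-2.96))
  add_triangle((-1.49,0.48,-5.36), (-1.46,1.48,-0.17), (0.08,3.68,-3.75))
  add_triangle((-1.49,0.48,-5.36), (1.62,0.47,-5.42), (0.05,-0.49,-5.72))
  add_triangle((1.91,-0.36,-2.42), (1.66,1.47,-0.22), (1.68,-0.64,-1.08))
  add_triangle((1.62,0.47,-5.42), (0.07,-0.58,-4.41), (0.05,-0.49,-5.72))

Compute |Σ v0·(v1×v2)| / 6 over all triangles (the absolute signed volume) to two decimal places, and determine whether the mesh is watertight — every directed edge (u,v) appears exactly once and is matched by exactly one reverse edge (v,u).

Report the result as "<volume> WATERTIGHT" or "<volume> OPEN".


Per-triangle v0·(v1×v2)/6:
  t1: -0.1746
  t2: +3.5523
  t3: +1.1944
  t4: +1.6784
  t5: -0.2392
  t6: +0.3507
  t7: +0.0852
  t8: +1.9731
  t9: -0.2932
  t10: +0.2586
  t11: +1.2500
  t12: +0.2823
  t13: +1.7385
  t14: +0.1422
  t15: +1.8427
  t16: +0.9280
  t17: +3.2598
  t18: +0.3171
  t19: +3.2954
  t20: -0.2039
  t21: +0.2361
  t22: -0.2399
  t23: +1.1953
  t24: +0.7514
  t25: +2.2152
  t26: +0.6434
  t27: -0.2615
  t28: -0.0141
  t29: +1.9400
  t30: +3.5718
  t31: +0.2681
  t32: -0.4162
  t33: +1.0916
  t34: +5.6893
  t35: +2.7769
  t36: +0.7890
  t37: +0.3312
Σ = +41.8052 → |volume| = 41.81

Directed edges: 111 total; 7 unmatched, e.g. (0.08,3.68,-3.75)→(0.1,2.76,-1.04) → open.

41.81 OPEN


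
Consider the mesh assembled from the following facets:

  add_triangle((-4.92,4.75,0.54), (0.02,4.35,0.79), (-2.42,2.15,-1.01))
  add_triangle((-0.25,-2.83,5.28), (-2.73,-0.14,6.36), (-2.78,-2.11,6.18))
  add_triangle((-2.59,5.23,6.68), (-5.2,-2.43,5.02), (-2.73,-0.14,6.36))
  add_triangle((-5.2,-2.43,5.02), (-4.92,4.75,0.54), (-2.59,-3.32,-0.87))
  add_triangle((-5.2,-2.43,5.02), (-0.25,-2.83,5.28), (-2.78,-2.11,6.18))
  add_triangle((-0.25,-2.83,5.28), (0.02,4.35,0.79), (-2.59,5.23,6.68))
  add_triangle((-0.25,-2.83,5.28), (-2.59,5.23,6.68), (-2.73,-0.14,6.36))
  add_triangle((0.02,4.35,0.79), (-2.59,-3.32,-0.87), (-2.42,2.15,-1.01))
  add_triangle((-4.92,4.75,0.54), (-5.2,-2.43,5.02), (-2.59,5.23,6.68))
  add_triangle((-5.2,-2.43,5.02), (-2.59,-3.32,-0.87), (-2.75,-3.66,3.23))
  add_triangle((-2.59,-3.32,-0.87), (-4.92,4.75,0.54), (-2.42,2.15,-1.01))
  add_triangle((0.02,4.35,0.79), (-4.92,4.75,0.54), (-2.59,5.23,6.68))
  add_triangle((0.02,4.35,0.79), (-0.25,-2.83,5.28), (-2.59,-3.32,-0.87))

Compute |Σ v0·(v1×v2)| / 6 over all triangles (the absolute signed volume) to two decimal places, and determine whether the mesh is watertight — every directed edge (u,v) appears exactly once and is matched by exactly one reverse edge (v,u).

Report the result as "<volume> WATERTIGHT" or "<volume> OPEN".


Per-triangle v0·(v1×v2)/6:
  t1: +4.4492
  t2: +4.5852
  t3: +16.6746
  t4: +28.2873
  t5: +4.6801
  t6: +9.9961
  t7: +12.2907
  t8: -2.1437
  t9: +49.0315
  t10: +7.9887
  t11: +5.9118
  t12: +21.1418
  t13: -10.8614
Σ = +152.0320 → |volume| = 152.03

Directed edges: 39 total; 7 unmatched, e.g. (-2.73,-0.14,6.36)→(-2.78,-2.11,6.18) → open.

152.03 OPEN


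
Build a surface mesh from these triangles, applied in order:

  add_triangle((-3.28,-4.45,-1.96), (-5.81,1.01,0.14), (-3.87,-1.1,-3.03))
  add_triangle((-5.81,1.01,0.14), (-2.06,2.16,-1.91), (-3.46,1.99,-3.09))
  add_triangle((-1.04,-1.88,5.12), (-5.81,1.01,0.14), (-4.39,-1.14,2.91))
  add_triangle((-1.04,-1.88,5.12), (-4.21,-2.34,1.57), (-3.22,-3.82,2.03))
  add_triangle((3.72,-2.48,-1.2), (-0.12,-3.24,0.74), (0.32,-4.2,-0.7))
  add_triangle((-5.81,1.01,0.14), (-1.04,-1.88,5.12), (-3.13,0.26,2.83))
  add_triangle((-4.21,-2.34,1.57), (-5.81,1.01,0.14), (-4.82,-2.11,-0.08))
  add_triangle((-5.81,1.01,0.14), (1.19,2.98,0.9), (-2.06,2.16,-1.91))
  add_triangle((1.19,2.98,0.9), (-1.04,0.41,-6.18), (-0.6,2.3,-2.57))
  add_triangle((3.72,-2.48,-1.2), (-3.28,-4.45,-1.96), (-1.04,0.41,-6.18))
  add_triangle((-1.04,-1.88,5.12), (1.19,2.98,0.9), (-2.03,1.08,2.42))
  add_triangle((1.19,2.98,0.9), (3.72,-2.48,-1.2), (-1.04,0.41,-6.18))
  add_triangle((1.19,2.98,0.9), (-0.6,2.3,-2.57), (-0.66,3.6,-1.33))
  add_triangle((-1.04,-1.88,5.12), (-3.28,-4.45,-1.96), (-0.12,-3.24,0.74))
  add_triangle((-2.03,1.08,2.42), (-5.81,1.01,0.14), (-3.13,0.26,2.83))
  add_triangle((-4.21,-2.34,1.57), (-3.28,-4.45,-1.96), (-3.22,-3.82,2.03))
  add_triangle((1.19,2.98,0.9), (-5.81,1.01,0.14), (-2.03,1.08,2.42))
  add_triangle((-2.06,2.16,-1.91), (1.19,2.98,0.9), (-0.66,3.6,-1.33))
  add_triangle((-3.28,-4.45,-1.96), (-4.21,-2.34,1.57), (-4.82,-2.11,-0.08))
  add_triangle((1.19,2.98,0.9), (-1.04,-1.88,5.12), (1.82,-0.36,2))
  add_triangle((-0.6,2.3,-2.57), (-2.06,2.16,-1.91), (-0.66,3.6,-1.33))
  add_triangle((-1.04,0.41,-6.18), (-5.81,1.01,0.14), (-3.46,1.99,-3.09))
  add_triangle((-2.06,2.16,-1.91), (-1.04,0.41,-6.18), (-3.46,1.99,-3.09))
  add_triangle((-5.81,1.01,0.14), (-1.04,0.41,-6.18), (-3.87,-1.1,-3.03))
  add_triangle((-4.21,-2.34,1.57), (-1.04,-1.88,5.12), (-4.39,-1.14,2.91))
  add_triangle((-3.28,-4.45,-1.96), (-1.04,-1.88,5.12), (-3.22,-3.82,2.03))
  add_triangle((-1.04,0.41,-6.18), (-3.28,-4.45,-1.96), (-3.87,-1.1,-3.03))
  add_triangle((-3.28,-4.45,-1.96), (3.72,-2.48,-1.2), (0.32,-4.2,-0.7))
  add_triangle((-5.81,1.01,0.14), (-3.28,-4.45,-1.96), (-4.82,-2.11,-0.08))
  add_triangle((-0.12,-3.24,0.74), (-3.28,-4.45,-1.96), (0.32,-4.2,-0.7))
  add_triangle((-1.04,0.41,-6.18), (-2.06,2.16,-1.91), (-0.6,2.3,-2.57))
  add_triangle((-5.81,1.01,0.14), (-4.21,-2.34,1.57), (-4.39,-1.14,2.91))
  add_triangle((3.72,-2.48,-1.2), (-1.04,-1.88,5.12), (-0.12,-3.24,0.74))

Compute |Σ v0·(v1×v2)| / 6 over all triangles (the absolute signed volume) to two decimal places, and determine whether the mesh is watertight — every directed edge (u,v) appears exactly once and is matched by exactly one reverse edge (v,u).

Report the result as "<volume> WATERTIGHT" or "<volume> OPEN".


207.29 OPEN

Per-triangle v0·(v1×v2)/6:
  t1: +11.6826
  t2: +2.9022
  t3: +3.7935
  t4: +5.9838
  t5: +2.9618
  t6: +4.0951
  t7: +4.7755
  t8: +7.6677
  t9: +2.8024
  t10: +26.2793
  t11: +6.6521
  t12: +15.0172
  t13: +1.5781
  t14: +9.4502
  t15: +2.5918
  t16: +6.0630
  t17: +6.6632
  t18: +0.8393
  t19: +4.7316
  t20: +5.8504
  t21: +1.5985
  t22: +7.6387
  t23: +2.9607
  t24: +11.3449
  t25: +5.4795
  t26: +2.7357
  t27: +11.8977
  t28: +5.0043
  t29: +4.8670
  t30: +3.5555
  t31: +3.4626
  t32: +5.6350
  t33: +8.7296
Σ = +207.2905 → |volume| = 207.29

Directed edges: 99 total; 7 unmatched, e.g. (-1.04,-1.88,5.12)→(-3.13,0.26,2.83) → open.


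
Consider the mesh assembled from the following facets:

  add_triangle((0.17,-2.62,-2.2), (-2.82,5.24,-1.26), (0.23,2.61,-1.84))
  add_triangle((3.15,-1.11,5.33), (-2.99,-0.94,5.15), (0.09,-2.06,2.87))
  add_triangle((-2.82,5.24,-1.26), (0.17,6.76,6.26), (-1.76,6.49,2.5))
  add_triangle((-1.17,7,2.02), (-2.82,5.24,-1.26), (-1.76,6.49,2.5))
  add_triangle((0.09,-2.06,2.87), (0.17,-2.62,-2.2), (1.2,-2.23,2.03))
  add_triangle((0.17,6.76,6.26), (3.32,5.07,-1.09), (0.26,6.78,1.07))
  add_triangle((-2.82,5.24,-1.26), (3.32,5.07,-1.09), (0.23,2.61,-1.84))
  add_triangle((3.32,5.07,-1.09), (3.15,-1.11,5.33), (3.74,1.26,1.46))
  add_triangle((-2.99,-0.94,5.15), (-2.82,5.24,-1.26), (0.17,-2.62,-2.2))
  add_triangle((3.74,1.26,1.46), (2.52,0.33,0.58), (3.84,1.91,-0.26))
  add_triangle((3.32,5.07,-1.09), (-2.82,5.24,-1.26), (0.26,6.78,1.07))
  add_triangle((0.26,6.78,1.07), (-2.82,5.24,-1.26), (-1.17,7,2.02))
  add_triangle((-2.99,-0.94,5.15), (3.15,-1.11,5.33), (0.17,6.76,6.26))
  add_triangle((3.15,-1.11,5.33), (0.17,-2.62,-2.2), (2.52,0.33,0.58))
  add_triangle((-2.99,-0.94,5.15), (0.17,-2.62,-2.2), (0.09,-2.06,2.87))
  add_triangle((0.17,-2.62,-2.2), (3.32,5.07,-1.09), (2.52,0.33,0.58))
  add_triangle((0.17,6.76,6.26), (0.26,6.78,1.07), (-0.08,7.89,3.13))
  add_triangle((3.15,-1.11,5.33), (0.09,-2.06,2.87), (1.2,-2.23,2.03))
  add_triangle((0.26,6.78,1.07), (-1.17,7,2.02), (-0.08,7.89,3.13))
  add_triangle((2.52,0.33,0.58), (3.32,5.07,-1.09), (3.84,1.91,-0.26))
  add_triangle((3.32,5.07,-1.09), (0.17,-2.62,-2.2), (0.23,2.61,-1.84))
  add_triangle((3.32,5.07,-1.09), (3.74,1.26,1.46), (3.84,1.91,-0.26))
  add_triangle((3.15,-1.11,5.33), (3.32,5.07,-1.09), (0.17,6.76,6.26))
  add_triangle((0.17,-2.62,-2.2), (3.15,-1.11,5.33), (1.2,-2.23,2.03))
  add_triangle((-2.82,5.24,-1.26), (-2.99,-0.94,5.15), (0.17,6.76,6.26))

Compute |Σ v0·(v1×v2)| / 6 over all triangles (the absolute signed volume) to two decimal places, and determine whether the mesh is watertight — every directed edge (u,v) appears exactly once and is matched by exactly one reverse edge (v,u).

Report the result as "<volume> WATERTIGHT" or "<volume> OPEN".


247.50 OPEN

Per-triangle v0·(v1×v2)/6:
  t1: +5.3530
  t2: +8.0268
  t3: -1.5715
  t4: +3.6064
  t5: +2.1941
  t6: +18.1511
  t7: +6.5887
  t8: +6.8702
  t9: +13.9725
  t10: +0.7242
  t11: +13.8232
  t12: +6.5167
  t13: +42.8047
  t14: +6.5422
  t15: +6.0149
  t16: +6.4167
  t17: +2.0549
  t18: +2.5789
  t19: +2.6680
  t20: -1.1310
  t21: +5.4914
  t22: +3.4160
  t23: +43.5815
  t24: +2.3595
  t25: +40.4504
Σ = +247.5037 → |volume| = 247.50

Directed edges: 75 total; 7 unmatched, e.g. (0.17,6.76,6.26)→(-1.76,6.49,2.5) → open.
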